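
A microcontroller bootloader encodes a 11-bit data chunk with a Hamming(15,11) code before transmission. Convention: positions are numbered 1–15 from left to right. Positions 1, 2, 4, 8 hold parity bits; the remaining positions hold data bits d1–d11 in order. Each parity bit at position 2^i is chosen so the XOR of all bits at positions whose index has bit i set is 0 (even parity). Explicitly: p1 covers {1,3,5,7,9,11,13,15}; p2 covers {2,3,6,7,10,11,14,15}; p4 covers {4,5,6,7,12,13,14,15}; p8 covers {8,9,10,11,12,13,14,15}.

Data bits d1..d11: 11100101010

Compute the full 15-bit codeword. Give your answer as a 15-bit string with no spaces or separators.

001011010101010

Place data at non-parity positions: p1 p2 1 p4 1 1 0 p8 0 1 0 1 0 1 0
p1 (pos 1,3,5,7,9,11,13,15): XOR of data positions = 1⊕1⊕0⊕0⊕0⊕0⊕0 = 0
p2 (pos 2,3,6,7,10,11,14,15): XOR of data positions = 1⊕1⊕0⊕1⊕0⊕1⊕0 = 0
p4 (pos 4,5,6,7,12,13,14,15): XOR of data positions = 1⊕1⊕0⊕1⊕0⊕1⊕0 = 0
p8 (pos 8,9,10,11,12,13,14,15): XOR of data positions = 0⊕1⊕0⊕1⊕0⊕1⊕0 = 1
Codeword: 001011010101010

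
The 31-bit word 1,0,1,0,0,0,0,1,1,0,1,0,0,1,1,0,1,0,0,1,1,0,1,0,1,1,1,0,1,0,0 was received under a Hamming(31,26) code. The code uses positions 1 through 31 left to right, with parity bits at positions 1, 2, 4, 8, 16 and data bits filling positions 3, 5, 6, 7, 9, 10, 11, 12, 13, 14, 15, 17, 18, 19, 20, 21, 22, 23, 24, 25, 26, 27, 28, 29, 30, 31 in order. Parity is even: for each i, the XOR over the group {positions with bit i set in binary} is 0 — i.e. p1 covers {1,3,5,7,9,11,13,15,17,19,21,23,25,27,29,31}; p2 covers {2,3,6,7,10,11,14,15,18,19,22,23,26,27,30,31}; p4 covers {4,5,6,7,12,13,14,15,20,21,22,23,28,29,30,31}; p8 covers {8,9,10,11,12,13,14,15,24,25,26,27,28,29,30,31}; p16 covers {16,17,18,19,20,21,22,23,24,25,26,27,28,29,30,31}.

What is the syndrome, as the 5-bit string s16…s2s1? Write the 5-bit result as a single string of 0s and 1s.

s1 (pos 1,3,5,7,9,11,13,15,17,19,21,23,25,27,29,31): 1⊕1⊕0⊕0⊕1⊕1⊕0⊕1⊕1⊕0⊕1⊕1⊕1⊕1⊕1⊕0 = 1
s2 (pos 2,3,6,7,10,11,14,15,18,19,22,23,26,27,30,31): 0⊕1⊕0⊕0⊕0⊕1⊕1⊕1⊕0⊕0⊕0⊕1⊕1⊕1⊕0⊕0 = 1
s4 (pos 4,5,6,7,12,13,14,15,20,21,22,23,28,29,30,31): 0⊕0⊕0⊕0⊕0⊕0⊕1⊕1⊕1⊕1⊕0⊕1⊕0⊕1⊕0⊕0 = 0
s8 (pos 8,9,10,11,12,13,14,15,24,25,26,27,28,29,30,31): 1⊕1⊕0⊕1⊕0⊕0⊕1⊕1⊕0⊕1⊕1⊕1⊕0⊕1⊕0⊕0 = 1
s16 (pos 16,17,18,19,20,21,22,23,24,25,26,27,28,29,30,31): 0⊕1⊕0⊕0⊕1⊕1⊕0⊕1⊕0⊕1⊕1⊕1⊕0⊕1⊕0⊕0 = 0
Syndrome s16…s1 = 01011 → error at position 11.

01011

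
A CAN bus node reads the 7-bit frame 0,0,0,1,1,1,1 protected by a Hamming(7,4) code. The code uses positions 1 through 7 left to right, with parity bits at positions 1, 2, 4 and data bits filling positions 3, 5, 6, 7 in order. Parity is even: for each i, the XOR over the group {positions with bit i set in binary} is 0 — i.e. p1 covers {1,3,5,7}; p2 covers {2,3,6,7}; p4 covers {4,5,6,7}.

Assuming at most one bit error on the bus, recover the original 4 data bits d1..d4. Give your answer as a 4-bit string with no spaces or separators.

s1 (pos 1,3,5,7): 0⊕0⊕1⊕1 = 0
s2 (pos 2,3,6,7): 0⊕0⊕1⊕1 = 0
s4 (pos 4,5,6,7): 1⊕1⊕1⊕1 = 0
Syndrome s4…s1 = 000 → no error.
Read data bits from positions 3,5,6,7: 0111

0111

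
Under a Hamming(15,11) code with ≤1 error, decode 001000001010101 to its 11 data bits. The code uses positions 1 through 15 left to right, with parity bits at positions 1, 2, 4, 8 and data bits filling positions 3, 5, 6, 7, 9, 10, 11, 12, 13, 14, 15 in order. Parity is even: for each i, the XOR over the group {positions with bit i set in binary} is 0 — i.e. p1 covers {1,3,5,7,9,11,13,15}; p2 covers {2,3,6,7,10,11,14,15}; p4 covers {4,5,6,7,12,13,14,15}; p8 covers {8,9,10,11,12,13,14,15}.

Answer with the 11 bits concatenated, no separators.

00001010101

s1 (pos 1,3,5,7,9,11,13,15): 0⊕1⊕0⊕0⊕1⊕1⊕1⊕1 = 1
s2 (pos 2,3,6,7,10,11,14,15): 0⊕1⊕0⊕0⊕0⊕1⊕0⊕1 = 1
s4 (pos 4,5,6,7,12,13,14,15): 0⊕0⊕0⊕0⊕0⊕1⊕0⊕1 = 0
s8 (pos 8,9,10,11,12,13,14,15): 0⊕1⊕0⊕1⊕0⊕1⊕0⊕1 = 0
Syndrome s8…s1 = 0011 → error at position 3.
Flip position 3: 001000001010101 → 000000001010101
Read data bits from positions 3,5,6,7,9,10,11,12,13,14,15: 00001010101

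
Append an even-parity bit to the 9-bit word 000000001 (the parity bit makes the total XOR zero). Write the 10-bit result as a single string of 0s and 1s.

0000000011

XOR of the 9 data bits: 0⊕0⊕0⊕0⊕0⊕0⊕0⊕0⊕1 = 1
Parity bit = 1 (so all 10 bits XOR to 0).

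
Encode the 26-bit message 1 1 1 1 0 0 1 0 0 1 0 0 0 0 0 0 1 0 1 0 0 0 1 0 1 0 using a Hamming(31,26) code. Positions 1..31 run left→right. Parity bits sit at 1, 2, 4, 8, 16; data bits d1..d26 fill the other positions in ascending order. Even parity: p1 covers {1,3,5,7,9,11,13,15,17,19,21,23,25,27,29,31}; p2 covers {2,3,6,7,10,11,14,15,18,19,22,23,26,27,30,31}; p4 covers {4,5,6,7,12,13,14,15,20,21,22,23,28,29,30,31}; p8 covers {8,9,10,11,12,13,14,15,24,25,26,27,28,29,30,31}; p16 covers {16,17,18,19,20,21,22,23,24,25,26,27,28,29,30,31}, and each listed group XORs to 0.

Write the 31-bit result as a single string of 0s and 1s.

Place data at non-parity positions: p1 p2 1 p4 1 1 1 p8 0 0 1 0 0 1 0 p16 0 0 0 0 0 1 0 1 0 0 0 1 0 1 0
p1 (pos 1,3,5,7,9,11,13,15,17,19,21,23,25,27,29,31): XOR of data positions = 1⊕1⊕1⊕0⊕1⊕0⊕0⊕0⊕0⊕0⊕0⊕0⊕0⊕0⊕0 = 0
p2 (pos 2,3,6,7,10,11,14,15,18,19,22,23,26,27,30,31): XOR of data positions = 1⊕1⊕1⊕0⊕1⊕1⊕0⊕0⊕0⊕1⊕0⊕0⊕0⊕1⊕0 = 1
p4 (pos 4,5,6,7,12,13,14,15,20,21,22,23,28,29,30,31): XOR of data positions = 1⊕1⊕1⊕0⊕0⊕1⊕0⊕0⊕0⊕1⊕0⊕1⊕0⊕1⊕0 = 1
p8 (pos 8,9,10,11,12,13,14,15,24,25,26,27,28,29,30,31): XOR of data positions = 0⊕0⊕1⊕0⊕0⊕1⊕0⊕1⊕0⊕0⊕0⊕1⊕0⊕1⊕0 = 1
p16 (pos 16,17,18,19,20,21,22,23,24,25,26,27,28,29,30,31): XOR of data positions = 0⊕0⊕0⊕0⊕0⊕1⊕0⊕1⊕0⊕0⊕0⊕1⊕0⊕1⊕0 = 0
Codeword: 0111111100100100000001010001010

0111111100100100000001010001010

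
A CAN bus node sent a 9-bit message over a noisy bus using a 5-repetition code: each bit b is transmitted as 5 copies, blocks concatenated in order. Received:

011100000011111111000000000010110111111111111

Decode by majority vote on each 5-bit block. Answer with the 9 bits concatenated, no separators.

Block 1 (01110): 3 ones → 1
Block 2 (00000): 0 ones → 0
Block 3 (11111): 5 ones → 1
Block 4 (11100): 3 ones → 1
Block 5 (00000): 0 ones → 0
Block 6 (00010): 1 one → 0
Block 7 (11011): 4 ones → 1
Block 8 (11111): 5 ones → 1
Block 9 (11111): 5 ones → 1

101100111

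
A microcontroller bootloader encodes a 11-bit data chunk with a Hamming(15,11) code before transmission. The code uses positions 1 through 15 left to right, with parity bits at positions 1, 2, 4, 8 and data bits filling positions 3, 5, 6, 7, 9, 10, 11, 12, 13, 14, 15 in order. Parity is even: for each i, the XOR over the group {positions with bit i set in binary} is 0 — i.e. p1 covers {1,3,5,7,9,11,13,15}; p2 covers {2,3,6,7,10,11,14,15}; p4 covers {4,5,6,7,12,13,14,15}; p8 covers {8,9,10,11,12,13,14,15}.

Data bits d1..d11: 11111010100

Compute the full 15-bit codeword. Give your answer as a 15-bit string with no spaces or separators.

001011111010100

Place data at non-parity positions: p1 p2 1 p4 1 1 1 p8 1 0 1 0 1 0 0
p1 (pos 1,3,5,7,9,11,13,15): XOR of data positions = 1⊕1⊕1⊕1⊕1⊕1⊕0 = 0
p2 (pos 2,3,6,7,10,11,14,15): XOR of data positions = 1⊕1⊕1⊕0⊕1⊕0⊕0 = 0
p4 (pos 4,5,6,7,12,13,14,15): XOR of data positions = 1⊕1⊕1⊕0⊕1⊕0⊕0 = 0
p8 (pos 8,9,10,11,12,13,14,15): XOR of data positions = 1⊕0⊕1⊕0⊕1⊕0⊕0 = 1
Codeword: 001011111010100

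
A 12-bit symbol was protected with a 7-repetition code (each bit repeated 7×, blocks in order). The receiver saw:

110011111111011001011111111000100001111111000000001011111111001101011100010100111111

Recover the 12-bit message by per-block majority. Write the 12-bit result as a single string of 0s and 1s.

111101011101

Block 1 (1100111): 5 ones → 1
Block 2 (1111101): 6 ones → 1
Block 3 (1001011): 4 ones → 1
Block 4 (1111110): 6 ones → 1
Block 5 (0010000): 1 one → 0
Block 6 (1111111): 7 ones → 1
Block 7 (0000000): 0 ones → 0
Block 8 (0101111): 5 ones → 1
Block 9 (1111001): 5 ones → 1
Block 10 (1010111): 5 ones → 1
Block 11 (0001010): 2 ones → 0
Block 12 (0111111): 6 ones → 1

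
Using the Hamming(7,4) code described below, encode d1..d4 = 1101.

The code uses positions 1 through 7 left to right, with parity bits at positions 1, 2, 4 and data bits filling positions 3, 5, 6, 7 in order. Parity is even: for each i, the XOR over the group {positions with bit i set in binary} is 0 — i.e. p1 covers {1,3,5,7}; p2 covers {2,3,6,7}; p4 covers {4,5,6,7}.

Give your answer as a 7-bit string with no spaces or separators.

Place data at non-parity positions: p1 p2 1 p4 1 0 1
p1 (pos 1,3,5,7): XOR of data positions = 1⊕1⊕1 = 1
p2 (pos 2,3,6,7): XOR of data positions = 1⊕0⊕1 = 0
p4 (pos 4,5,6,7): XOR of data positions = 1⊕0⊕1 = 0
Codeword: 1010101

1010101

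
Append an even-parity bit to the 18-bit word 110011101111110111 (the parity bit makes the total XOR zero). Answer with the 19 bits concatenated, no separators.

1100111011111101110

XOR of the 18 data bits: 1⊕1⊕0⊕0⊕1⊕1⊕1⊕0⊕1⊕1⊕1⊕1⊕1⊕1⊕0⊕1⊕1⊕1 = 0
Parity bit = 0 (so all 19 bits XOR to 0).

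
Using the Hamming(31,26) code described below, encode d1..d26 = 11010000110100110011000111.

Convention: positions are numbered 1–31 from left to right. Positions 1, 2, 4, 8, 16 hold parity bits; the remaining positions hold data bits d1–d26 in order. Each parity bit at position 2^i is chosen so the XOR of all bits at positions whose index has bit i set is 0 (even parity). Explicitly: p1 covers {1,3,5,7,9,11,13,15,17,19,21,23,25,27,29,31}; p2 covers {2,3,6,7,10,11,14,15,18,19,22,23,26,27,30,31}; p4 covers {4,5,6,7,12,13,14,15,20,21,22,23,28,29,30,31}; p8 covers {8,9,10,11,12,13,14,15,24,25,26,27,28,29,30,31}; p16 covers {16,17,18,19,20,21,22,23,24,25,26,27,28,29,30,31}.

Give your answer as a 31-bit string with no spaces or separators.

Place data at non-parity positions: p1 p2 1 p4 1 0 1 p8 0 0 0 0 1 1 0 p16 1 0 0 1 1 0 0 1 1 0 0 0 1 1 1
p1 (pos 1,3,5,7,9,11,13,15,17,19,21,23,25,27,29,31): XOR of data positions = 1⊕1⊕1⊕0⊕0⊕1⊕0⊕1⊕0⊕1⊕0⊕1⊕0⊕1⊕1 = 1
p2 (pos 2,3,6,7,10,11,14,15,18,19,22,23,26,27,30,31): XOR of data positions = 1⊕0⊕1⊕0⊕0⊕1⊕0⊕0⊕0⊕0⊕0⊕0⊕0⊕1⊕1 = 1
p4 (pos 4,5,6,7,12,13,14,15,20,21,22,23,28,29,30,31): XOR of data positions = 1⊕0⊕1⊕0⊕1⊕1⊕0⊕1⊕1⊕0⊕0⊕0⊕1⊕1⊕1 = 1
p8 (pos 8,9,10,11,12,13,14,15,24,25,26,27,28,29,30,31): XOR of data positions = 0⊕0⊕0⊕0⊕1⊕1⊕0⊕1⊕1⊕0⊕0⊕0⊕1⊕1⊕1 = 1
p16 (pos 16,17,18,19,20,21,22,23,24,25,26,27,28,29,30,31): XOR of data positions = 1⊕0⊕0⊕1⊕1⊕0⊕0⊕1⊕1⊕0⊕0⊕0⊕1⊕1⊕1 = 0
Codeword: 1111101100001100100110011000111

1111101100001100100110011000111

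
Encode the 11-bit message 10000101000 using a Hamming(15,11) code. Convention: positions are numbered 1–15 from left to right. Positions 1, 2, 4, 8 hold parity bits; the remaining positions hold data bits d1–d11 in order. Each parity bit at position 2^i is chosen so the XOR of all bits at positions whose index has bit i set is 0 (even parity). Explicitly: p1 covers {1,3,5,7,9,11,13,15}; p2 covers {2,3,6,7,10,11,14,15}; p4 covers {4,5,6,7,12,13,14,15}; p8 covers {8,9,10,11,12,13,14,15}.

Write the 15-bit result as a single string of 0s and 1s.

Place data at non-parity positions: p1 p2 1 p4 0 0 0 p8 0 1 0 1 0 0 0
p1 (pos 1,3,5,7,9,11,13,15): XOR of data positions = 1⊕0⊕0⊕0⊕0⊕0⊕0 = 1
p2 (pos 2,3,6,7,10,11,14,15): XOR of data positions = 1⊕0⊕0⊕1⊕0⊕0⊕0 = 0
p4 (pos 4,5,6,7,12,13,14,15): XOR of data positions = 0⊕0⊕0⊕1⊕0⊕0⊕0 = 1
p8 (pos 8,9,10,11,12,13,14,15): XOR of data positions = 0⊕1⊕0⊕1⊕0⊕0⊕0 = 0
Codeword: 101100000101000

101100000101000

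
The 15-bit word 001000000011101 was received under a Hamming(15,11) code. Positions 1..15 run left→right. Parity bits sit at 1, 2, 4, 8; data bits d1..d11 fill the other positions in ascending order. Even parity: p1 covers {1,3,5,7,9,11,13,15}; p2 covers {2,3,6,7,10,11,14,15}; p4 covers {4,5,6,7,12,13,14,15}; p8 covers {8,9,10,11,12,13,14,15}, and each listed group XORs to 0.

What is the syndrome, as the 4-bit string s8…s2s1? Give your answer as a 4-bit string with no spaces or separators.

s1 (pos 1,3,5,7,9,11,13,15): 0⊕1⊕0⊕0⊕0⊕1⊕1⊕1 = 0
s2 (pos 2,3,6,7,10,11,14,15): 0⊕1⊕0⊕0⊕0⊕1⊕0⊕1 = 1
s4 (pos 4,5,6,7,12,13,14,15): 0⊕0⊕0⊕0⊕1⊕1⊕0⊕1 = 1
s8 (pos 8,9,10,11,12,13,14,15): 0⊕0⊕0⊕1⊕1⊕1⊕0⊕1 = 0
Syndrome s8…s1 = 0110 → error at position 6.

0110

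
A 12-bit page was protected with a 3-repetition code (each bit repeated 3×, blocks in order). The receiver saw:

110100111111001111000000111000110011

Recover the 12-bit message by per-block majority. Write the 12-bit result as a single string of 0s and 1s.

Block 1 (110): 2 ones → 1
Block 2 (100): 1 one → 0
Block 3 (111): 3 ones → 1
Block 4 (111): 3 ones → 1
Block 5 (001): 1 one → 0
Block 6 (111): 3 ones → 1
Block 7 (000): 0 ones → 0
Block 8 (000): 0 ones → 0
Block 9 (111): 3 ones → 1
Block 10 (000): 0 ones → 0
Block 11 (110): 2 ones → 1
Block 12 (011): 2 ones → 1

101101001011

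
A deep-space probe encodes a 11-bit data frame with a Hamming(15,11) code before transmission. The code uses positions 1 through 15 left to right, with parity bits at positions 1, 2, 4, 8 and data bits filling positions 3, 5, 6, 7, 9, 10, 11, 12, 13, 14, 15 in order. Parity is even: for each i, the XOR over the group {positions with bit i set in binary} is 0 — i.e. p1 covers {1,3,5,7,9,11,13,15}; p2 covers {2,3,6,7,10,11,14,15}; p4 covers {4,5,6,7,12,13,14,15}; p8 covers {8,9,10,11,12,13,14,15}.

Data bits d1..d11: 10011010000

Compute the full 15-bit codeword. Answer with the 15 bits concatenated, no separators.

Place data at non-parity positions: p1 p2 1 p4 0 0 1 p8 1 0 1 0 0 0 0
p1 (pos 1,3,5,7,9,11,13,15): XOR of data positions = 1⊕0⊕1⊕1⊕1⊕0⊕0 = 0
p2 (pos 2,3,6,7,10,11,14,15): XOR of data positions = 1⊕0⊕1⊕0⊕1⊕0⊕0 = 1
p4 (pos 4,5,6,7,12,13,14,15): XOR of data positions = 0⊕0⊕1⊕0⊕0⊕0⊕0 = 1
p8 (pos 8,9,10,11,12,13,14,15): XOR of data positions = 1⊕0⊕1⊕0⊕0⊕0⊕0 = 0
Codeword: 011100101010000

011100101010000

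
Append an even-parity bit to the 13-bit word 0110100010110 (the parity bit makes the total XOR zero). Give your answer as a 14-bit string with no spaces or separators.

01101000101100

XOR of the 13 data bits: 0⊕1⊕1⊕0⊕1⊕0⊕0⊕0⊕1⊕0⊕1⊕1⊕0 = 0
Parity bit = 0 (so all 14 bits XOR to 0).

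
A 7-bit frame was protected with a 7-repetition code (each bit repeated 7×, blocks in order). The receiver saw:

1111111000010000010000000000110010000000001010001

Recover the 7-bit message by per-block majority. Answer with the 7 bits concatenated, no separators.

Block 1 (1111111): 7 ones → 1
Block 2 (0000100): 1 one → 0
Block 3 (0001000): 1 one → 0
Block 4 (0000000): 0 ones → 0
Block 5 (1100100): 3 ones → 0
Block 6 (0000000): 0 ones → 0
Block 7 (1010001): 3 ones → 0

1000000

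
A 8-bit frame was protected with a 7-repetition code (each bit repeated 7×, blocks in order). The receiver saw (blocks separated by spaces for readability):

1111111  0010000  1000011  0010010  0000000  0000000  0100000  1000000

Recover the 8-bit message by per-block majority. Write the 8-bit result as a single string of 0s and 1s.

10000000

Block 1 (1111111): 7 ones → 1
Block 2 (0010000): 1 one → 0
Block 3 (1000011): 3 ones → 0
Block 4 (0010010): 2 ones → 0
Block 5 (0000000): 0 ones → 0
Block 6 (0000000): 0 ones → 0
Block 7 (0100000): 1 one → 0
Block 8 (1000000): 1 one → 0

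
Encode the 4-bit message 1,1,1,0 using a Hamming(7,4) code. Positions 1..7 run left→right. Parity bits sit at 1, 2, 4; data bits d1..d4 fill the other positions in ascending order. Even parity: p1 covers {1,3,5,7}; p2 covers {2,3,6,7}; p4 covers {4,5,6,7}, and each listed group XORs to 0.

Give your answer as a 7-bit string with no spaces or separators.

0010110

Place data at non-parity positions: p1 p2 1 p4 1 1 0
p1 (pos 1,3,5,7): XOR of data positions = 1⊕1⊕0 = 0
p2 (pos 2,3,6,7): XOR of data positions = 1⊕1⊕0 = 0
p4 (pos 4,5,6,7): XOR of data positions = 1⊕1⊕0 = 0
Codeword: 0010110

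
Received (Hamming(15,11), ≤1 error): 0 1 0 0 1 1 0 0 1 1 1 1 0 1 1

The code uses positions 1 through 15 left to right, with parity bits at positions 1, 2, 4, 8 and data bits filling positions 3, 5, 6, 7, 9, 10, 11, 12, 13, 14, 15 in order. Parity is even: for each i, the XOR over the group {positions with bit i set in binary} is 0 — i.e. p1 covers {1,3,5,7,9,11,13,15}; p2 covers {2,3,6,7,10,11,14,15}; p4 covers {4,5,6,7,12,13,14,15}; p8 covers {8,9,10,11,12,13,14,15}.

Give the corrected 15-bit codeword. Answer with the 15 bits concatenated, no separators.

s1 (pos 1,3,5,7,9,11,13,15): 0⊕0⊕1⊕0⊕1⊕1⊕0⊕1 = 0
s2 (pos 2,3,6,7,10,11,14,15): 1⊕0⊕1⊕0⊕1⊕1⊕1⊕1 = 0
s4 (pos 4,5,6,7,12,13,14,15): 0⊕1⊕1⊕0⊕1⊕0⊕1⊕1 = 1
s8 (pos 8,9,10,11,12,13,14,15): 0⊕1⊕1⊕1⊕1⊕0⊕1⊕1 = 0
Syndrome s8…s1 = 0100 → error at position 4.
Flip position 4: 010011001111011 → 010111001111011

010111001111011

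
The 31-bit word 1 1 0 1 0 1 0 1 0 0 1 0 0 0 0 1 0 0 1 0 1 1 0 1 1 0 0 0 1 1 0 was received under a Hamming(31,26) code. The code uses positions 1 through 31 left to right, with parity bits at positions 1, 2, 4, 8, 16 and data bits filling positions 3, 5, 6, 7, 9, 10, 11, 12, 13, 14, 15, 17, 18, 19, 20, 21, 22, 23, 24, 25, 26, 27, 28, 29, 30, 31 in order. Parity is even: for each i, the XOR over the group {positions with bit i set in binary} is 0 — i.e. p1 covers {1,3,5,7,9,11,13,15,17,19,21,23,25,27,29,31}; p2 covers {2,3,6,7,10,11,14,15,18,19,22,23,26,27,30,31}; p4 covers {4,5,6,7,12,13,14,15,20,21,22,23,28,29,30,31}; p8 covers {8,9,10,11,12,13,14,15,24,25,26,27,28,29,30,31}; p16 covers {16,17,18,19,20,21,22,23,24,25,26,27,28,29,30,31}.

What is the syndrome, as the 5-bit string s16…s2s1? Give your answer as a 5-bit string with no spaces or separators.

s1 (pos 1,3,5,7,9,11,13,15,17,19,21,23,25,27,29,31): 1⊕0⊕0⊕0⊕0⊕1⊕0⊕0⊕0⊕1⊕1⊕0⊕1⊕0⊕1⊕0 = 0
s2 (pos 2,3,6,7,10,11,14,15,18,19,22,23,26,27,30,31): 1⊕0⊕1⊕0⊕0⊕1⊕0⊕0⊕0⊕1⊕1⊕0⊕0⊕0⊕1⊕0 = 0
s4 (pos 4,5,6,7,12,13,14,15,20,21,22,23,28,29,30,31): 1⊕0⊕1⊕0⊕0⊕0⊕0⊕0⊕0⊕1⊕1⊕0⊕0⊕1⊕1⊕0 = 0
s8 (pos 8,9,10,11,12,13,14,15,24,25,26,27,28,29,30,31): 1⊕0⊕0⊕1⊕0⊕0⊕0⊕0⊕1⊕1⊕0⊕0⊕0⊕1⊕1⊕0 = 0
s16 (pos 16,17,18,19,20,21,22,23,24,25,26,27,28,29,30,31): 1⊕0⊕0⊕1⊕0⊕1⊕1⊕0⊕1⊕1⊕0⊕0⊕0⊕1⊕1⊕0 = 0
Syndrome s16…s1 = 00000 → no error.

00000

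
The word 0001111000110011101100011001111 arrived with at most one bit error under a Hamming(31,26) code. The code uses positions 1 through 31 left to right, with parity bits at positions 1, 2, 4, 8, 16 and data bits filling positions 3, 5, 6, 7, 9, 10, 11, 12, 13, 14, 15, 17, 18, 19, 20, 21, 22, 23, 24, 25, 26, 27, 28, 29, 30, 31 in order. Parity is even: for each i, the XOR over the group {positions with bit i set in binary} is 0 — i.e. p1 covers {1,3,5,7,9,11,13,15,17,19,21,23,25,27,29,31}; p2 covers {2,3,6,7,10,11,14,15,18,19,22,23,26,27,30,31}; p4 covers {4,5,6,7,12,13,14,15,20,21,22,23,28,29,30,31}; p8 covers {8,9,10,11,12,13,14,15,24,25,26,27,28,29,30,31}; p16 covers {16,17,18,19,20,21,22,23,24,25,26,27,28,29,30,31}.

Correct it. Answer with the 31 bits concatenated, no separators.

s1 (pos 1,3,5,7,9,11,13,15,17,19,21,23,25,27,29,31): 0⊕0⊕1⊕1⊕0⊕1⊕0⊕1⊕1⊕1⊕0⊕0⊕1⊕0⊕1⊕1 = 1
s2 (pos 2,3,6,7,10,11,14,15,18,19,22,23,26,27,30,31): 0⊕0⊕1⊕1⊕0⊕1⊕0⊕1⊕0⊕1⊕0⊕0⊕0⊕0⊕1⊕1 = 1
s4 (pos 4,5,6,7,12,13,14,15,20,21,22,23,28,29,30,31): 1⊕1⊕1⊕1⊕1⊕0⊕0⊕1⊕1⊕0⊕0⊕0⊕1⊕1⊕1⊕1 = 1
s8 (pos 8,9,10,11,12,13,14,15,24,25,26,27,28,29,30,31): 0⊕0⊕0⊕1⊕1⊕0⊕0⊕1⊕1⊕1⊕0⊕0⊕1⊕1⊕1⊕1 = 1
s16 (pos 16,17,18,19,20,21,22,23,24,25,26,27,28,29,30,31): 1⊕1⊕0⊕1⊕1⊕0⊕0⊕0⊕1⊕1⊕0⊕0⊕1⊕1⊕1⊕1 = 0
Syndrome s16…s1 = 01111 → error at position 15.
Flip position 15: 0001111000110011101100011001111 → 0001111000110001101100011001111

0001111000110001101100011001111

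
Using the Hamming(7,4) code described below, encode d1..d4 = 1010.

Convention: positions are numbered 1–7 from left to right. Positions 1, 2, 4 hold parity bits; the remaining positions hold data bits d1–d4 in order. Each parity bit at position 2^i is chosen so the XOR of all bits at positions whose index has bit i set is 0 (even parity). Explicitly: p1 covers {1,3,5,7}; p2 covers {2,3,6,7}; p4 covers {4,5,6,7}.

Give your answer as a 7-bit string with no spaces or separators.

Place data at non-parity positions: p1 p2 1 p4 0 1 0
p1 (pos 1,3,5,7): XOR of data positions = 1⊕0⊕0 = 1
p2 (pos 2,3,6,7): XOR of data positions = 1⊕1⊕0 = 0
p4 (pos 4,5,6,7): XOR of data positions = 0⊕1⊕0 = 1
Codeword: 1011010

1011010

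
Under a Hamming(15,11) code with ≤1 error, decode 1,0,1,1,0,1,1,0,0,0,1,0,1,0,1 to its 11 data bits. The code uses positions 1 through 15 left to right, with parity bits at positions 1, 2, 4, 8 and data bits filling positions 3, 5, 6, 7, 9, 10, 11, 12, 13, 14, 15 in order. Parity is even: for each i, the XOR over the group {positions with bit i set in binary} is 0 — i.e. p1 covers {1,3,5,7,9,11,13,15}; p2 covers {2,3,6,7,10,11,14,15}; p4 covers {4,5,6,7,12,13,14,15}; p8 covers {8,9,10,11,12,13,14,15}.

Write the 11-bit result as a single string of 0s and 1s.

10110010111

s1 (pos 1,3,5,7,9,11,13,15): 1⊕1⊕0⊕1⊕0⊕1⊕1⊕1 = 0
s2 (pos 2,3,6,7,10,11,14,15): 0⊕1⊕1⊕1⊕0⊕1⊕0⊕1 = 1
s4 (pos 4,5,6,7,12,13,14,15): 1⊕0⊕1⊕1⊕0⊕1⊕0⊕1 = 1
s8 (pos 8,9,10,11,12,13,14,15): 0⊕0⊕0⊕1⊕0⊕1⊕0⊕1 = 1
Syndrome s8…s1 = 1110 → error at position 14.
Flip position 14: 101101100010101 → 101101100010111
Read data bits from positions 3,5,6,7,9,10,11,12,13,14,15: 10110010111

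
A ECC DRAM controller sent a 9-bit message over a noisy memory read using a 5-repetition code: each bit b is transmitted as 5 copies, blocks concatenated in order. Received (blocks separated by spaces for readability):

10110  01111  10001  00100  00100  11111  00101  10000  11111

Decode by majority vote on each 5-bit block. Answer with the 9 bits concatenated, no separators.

Block 1 (10110): 3 ones → 1
Block 2 (01111): 4 ones → 1
Block 3 (10001): 2 ones → 0
Block 4 (00100): 1 one → 0
Block 5 (00100): 1 one → 0
Block 6 (11111): 5 ones → 1
Block 7 (00101): 2 ones → 0
Block 8 (10000): 1 one → 0
Block 9 (11111): 5 ones → 1

110001001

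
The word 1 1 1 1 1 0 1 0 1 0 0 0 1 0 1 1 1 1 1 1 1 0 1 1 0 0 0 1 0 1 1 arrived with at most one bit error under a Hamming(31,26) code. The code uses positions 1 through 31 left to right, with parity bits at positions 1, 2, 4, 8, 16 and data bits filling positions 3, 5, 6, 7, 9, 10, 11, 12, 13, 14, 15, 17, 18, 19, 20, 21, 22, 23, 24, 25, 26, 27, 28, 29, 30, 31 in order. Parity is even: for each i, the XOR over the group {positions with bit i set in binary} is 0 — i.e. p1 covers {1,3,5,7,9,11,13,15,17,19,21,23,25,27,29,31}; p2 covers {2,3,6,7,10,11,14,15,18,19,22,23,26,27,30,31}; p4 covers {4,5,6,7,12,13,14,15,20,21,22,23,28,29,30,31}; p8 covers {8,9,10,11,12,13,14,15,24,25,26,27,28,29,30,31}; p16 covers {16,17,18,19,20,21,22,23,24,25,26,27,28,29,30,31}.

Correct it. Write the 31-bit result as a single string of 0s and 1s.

s1 (pos 1,3,5,7,9,11,13,15,17,19,21,23,25,27,29,31): 1⊕1⊕1⊕1⊕1⊕0⊕1⊕1⊕1⊕1⊕1⊕1⊕0⊕0⊕0⊕1 = 0
s2 (pos 2,3,6,7,10,11,14,15,18,19,22,23,26,27,30,31): 1⊕1⊕0⊕1⊕0⊕0⊕0⊕1⊕1⊕1⊕0⊕1⊕0⊕0⊕1⊕1 = 1
s4 (pos 4,5,6,7,12,13,14,15,20,21,22,23,28,29,30,31): 1⊕1⊕0⊕1⊕0⊕1⊕0⊕1⊕1⊕1⊕0⊕1⊕1⊕0⊕1⊕1 = 1
s8 (pos 8,9,10,11,12,13,14,15,24,25,26,27,28,29,30,31): 0⊕1⊕0⊕0⊕0⊕1⊕0⊕1⊕1⊕0⊕0⊕0⊕1⊕0⊕1⊕1 = 1
s16 (pos 16,17,18,19,20,21,22,23,24,25,26,27,28,29,30,31): 1⊕1⊕1⊕1⊕1⊕1⊕0⊕1⊕1⊕0⊕0⊕0⊕1⊕0⊕1⊕1 = 1
Syndrome s16…s1 = 11110 → error at position 30.
Flip position 30: 1111101010001011111110110001011 → 1111101010001011111110110001001

1111101010001011111110110001001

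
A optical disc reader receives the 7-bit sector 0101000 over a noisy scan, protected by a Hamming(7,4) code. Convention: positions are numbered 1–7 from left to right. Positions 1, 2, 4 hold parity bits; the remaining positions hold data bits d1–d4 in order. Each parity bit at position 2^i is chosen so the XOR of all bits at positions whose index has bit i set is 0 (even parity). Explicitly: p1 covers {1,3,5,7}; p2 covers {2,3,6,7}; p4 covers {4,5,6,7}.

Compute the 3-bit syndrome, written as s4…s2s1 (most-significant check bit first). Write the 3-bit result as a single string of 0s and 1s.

110

s1 (pos 1,3,5,7): 0⊕0⊕0⊕0 = 0
s2 (pos 2,3,6,7): 1⊕0⊕0⊕0 = 1
s4 (pos 4,5,6,7): 1⊕0⊕0⊕0 = 1
Syndrome s4…s1 = 110 → error at position 6.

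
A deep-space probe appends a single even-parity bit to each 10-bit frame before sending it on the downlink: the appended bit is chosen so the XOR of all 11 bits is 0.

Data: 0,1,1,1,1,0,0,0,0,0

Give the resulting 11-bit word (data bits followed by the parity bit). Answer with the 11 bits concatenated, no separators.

01111000000

XOR of the 10 data bits: 0⊕1⊕1⊕1⊕1⊕0⊕0⊕0⊕0⊕0 = 0
Parity bit = 0 (so all 11 bits XOR to 0).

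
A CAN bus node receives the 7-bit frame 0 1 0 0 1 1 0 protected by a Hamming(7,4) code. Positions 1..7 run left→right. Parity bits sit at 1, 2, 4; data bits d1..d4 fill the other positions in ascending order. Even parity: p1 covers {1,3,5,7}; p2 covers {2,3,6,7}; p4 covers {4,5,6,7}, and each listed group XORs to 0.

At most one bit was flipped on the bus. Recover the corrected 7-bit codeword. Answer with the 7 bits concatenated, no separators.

s1 (pos 1,3,5,7): 0⊕0⊕1⊕0 = 1
s2 (pos 2,3,6,7): 1⊕0⊕1⊕0 = 0
s4 (pos 4,5,6,7): 0⊕1⊕1⊕0 = 0
Syndrome s4…s1 = 001 → error at position 1.
Flip position 1: 0100110 → 1100110

1100110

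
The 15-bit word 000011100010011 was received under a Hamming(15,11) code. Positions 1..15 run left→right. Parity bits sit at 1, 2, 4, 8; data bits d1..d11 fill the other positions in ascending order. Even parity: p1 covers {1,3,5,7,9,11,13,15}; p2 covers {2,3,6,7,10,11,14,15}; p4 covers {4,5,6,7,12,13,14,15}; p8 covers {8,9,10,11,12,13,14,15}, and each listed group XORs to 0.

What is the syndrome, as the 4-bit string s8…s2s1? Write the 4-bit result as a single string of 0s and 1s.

1110

s1 (pos 1,3,5,7,9,11,13,15): 0⊕0⊕1⊕1⊕0⊕1⊕0⊕1 = 0
s2 (pos 2,3,6,7,10,11,14,15): 0⊕0⊕1⊕1⊕0⊕1⊕1⊕1 = 1
s4 (pos 4,5,6,7,12,13,14,15): 0⊕1⊕1⊕1⊕0⊕0⊕1⊕1 = 1
s8 (pos 8,9,10,11,12,13,14,15): 0⊕0⊕0⊕1⊕0⊕0⊕1⊕1 = 1
Syndrome s8…s1 = 1110 → error at position 14.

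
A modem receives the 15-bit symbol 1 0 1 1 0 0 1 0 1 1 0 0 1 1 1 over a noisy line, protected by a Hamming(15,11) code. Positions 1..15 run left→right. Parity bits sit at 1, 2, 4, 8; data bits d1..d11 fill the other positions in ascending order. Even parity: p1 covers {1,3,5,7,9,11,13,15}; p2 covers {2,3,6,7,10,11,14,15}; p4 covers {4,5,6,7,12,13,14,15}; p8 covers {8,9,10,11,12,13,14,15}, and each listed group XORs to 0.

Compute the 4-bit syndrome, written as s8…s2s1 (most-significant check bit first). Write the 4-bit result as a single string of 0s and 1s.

s1 (pos 1,3,5,7,9,11,13,15): 1⊕1⊕0⊕1⊕1⊕0⊕1⊕1 = 0
s2 (pos 2,3,6,7,10,11,14,15): 0⊕1⊕0⊕1⊕1⊕0⊕1⊕1 = 1
s4 (pos 4,5,6,7,12,13,14,15): 1⊕0⊕0⊕1⊕0⊕1⊕1⊕1 = 1
s8 (pos 8,9,10,11,12,13,14,15): 0⊕1⊕1⊕0⊕0⊕1⊕1⊕1 = 1
Syndrome s8…s1 = 1110 → error at position 14.

1110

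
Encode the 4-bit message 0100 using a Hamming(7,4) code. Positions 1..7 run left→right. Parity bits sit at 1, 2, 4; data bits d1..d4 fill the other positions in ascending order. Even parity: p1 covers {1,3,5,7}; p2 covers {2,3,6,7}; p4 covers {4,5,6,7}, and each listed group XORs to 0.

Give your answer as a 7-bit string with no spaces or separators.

Place data at non-parity positions: p1 p2 0 p4 1 0 0
p1 (pos 1,3,5,7): XOR of data positions = 0⊕1⊕0 = 1
p2 (pos 2,3,6,7): XOR of data positions = 0⊕0⊕0 = 0
p4 (pos 4,5,6,7): XOR of data positions = 1⊕0⊕0 = 1
Codeword: 1001100

1001100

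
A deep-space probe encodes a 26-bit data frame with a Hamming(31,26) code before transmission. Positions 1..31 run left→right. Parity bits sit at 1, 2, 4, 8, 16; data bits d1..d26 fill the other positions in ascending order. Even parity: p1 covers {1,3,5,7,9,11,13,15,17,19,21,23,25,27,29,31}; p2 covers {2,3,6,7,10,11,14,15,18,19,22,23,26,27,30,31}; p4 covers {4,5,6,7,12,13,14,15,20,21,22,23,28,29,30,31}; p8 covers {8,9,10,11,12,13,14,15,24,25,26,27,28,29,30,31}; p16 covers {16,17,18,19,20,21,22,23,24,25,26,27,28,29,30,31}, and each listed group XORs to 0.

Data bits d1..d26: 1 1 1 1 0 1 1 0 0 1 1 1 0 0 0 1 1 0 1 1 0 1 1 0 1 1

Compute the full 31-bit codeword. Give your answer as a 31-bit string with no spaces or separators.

0110111001100111100011011011011

Place data at non-parity positions: p1 p2 1 p4 1 1 1 p8 0 1 1 0 0 1 1 p16 1 0 0 0 1 1 0 1 1 0 1 1 0 1 1
p1 (pos 1,3,5,7,9,11,13,15,17,19,21,23,25,27,29,31): XOR of data positions = 1⊕1⊕1⊕0⊕1⊕0⊕1⊕1⊕0⊕1⊕0⊕1⊕1⊕0⊕1 = 0
p2 (pos 2,3,6,7,10,11,14,15,18,19,22,23,26,27,30,31): XOR of data positions = 1⊕1⊕1⊕1⊕1⊕1⊕1⊕0⊕0⊕1⊕0⊕0⊕1⊕1⊕1 = 1
p4 (pos 4,5,6,7,12,13,14,15,20,21,22,23,28,29,30,31): XOR of data positions = 1⊕1⊕1⊕0⊕0⊕1⊕1⊕0⊕1⊕1⊕0⊕1⊕0⊕1⊕1 = 0
p8 (pos 8,9,10,11,12,13,14,15,24,25,26,27,28,29,30,31): XOR of data positions = 0⊕1⊕1⊕0⊕0⊕1⊕1⊕1⊕1⊕0⊕1⊕1⊕0⊕1⊕1 = 0
p16 (pos 16,17,18,19,20,21,22,23,24,25,26,27,28,29,30,31): XOR of data positions = 1⊕0⊕0⊕0⊕1⊕1⊕0⊕1⊕1⊕0⊕1⊕1⊕0⊕1⊕1 = 1
Codeword: 0110111001100111100011011011011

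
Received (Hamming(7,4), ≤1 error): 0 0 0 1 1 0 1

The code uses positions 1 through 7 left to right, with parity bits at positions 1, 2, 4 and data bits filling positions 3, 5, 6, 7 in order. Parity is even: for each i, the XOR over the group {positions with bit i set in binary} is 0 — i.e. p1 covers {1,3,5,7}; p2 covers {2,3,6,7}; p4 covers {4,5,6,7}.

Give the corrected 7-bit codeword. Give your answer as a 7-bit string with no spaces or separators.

s1 (pos 1,3,5,7): 0⊕0⊕1⊕1 = 0
s2 (pos 2,3,6,7): 0⊕0⊕0⊕1 = 1
s4 (pos 4,5,6,7): 1⊕1⊕0⊕1 = 1
Syndrome s4…s1 = 110 → error at position 6.
Flip position 6: 0001101 → 0001111

0001111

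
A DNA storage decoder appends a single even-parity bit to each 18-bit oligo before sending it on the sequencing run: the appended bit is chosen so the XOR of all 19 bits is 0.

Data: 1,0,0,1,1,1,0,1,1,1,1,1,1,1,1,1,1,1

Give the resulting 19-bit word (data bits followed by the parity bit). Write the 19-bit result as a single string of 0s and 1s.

1001110111111111111

XOR of the 18 data bits: 1⊕0⊕0⊕1⊕1⊕1⊕0⊕1⊕1⊕1⊕1⊕1⊕1⊕1⊕1⊕1⊕1⊕1 = 1
Parity bit = 1 (so all 19 bits XOR to 0).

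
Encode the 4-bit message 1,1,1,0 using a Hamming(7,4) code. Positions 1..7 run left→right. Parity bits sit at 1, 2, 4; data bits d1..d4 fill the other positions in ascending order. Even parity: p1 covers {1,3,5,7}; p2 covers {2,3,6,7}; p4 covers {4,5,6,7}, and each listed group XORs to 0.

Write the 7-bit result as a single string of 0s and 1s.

Place data at non-parity positions: p1 p2 1 p4 1 1 0
p1 (pos 1,3,5,7): XOR of data positions = 1⊕1⊕0 = 0
p2 (pos 2,3,6,7): XOR of data positions = 1⊕1⊕0 = 0
p4 (pos 4,5,6,7): XOR of data positions = 1⊕1⊕0 = 0
Codeword: 0010110

0010110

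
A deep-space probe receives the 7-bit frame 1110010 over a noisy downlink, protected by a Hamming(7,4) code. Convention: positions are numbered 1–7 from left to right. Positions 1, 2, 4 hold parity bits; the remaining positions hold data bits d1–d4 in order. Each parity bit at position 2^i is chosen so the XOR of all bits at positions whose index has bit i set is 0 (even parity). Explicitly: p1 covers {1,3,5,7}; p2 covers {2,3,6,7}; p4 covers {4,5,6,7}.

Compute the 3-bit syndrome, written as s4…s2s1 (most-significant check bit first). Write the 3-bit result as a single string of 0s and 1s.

110

s1 (pos 1,3,5,7): 1⊕1⊕0⊕0 = 0
s2 (pos 2,3,6,7): 1⊕1⊕1⊕0 = 1
s4 (pos 4,5,6,7): 0⊕0⊕1⊕0 = 1
Syndrome s4…s1 = 110 → error at position 6.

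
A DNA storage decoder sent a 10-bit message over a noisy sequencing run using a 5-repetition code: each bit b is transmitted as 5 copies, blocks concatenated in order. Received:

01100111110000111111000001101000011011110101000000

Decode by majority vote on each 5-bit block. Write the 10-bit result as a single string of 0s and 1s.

0101010100

Block 1 (01100): 2 ones → 0
Block 2 (11111): 5 ones → 1
Block 3 (00001): 1 one → 0
Block 4 (11111): 5 ones → 1
Block 5 (00000): 0 ones → 0
Block 6 (11010): 3 ones → 1
Block 7 (00011): 2 ones → 0
Block 8 (01111): 4 ones → 1
Block 9 (01010): 2 ones → 0
Block 10 (00000): 0 ones → 0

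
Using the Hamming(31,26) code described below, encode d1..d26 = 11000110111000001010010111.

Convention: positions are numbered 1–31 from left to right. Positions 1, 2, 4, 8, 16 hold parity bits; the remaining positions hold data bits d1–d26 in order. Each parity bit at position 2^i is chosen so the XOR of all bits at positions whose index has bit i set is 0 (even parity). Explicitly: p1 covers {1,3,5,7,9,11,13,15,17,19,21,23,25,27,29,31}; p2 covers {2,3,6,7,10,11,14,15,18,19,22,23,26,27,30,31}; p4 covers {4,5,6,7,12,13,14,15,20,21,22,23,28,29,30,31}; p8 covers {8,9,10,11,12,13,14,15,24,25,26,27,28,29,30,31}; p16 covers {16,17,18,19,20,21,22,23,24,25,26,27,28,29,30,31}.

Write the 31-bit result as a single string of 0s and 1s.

0110100001101110000001010010111

Place data at non-parity positions: p1 p2 1 p4 1 0 0 p8 0 1 1 0 1 1 1 p16 0 0 0 0 0 1 0 1 0 0 1 0 1 1 1
p1 (pos 1,3,5,7,9,11,13,15,17,19,21,23,25,27,29,31): XOR of data positions = 1⊕1⊕0⊕0⊕1⊕1⊕1⊕0⊕0⊕0⊕0⊕0⊕1⊕1⊕1 = 0
p2 (pos 2,3,6,7,10,11,14,15,18,19,22,23,26,27,30,31): XOR of data positions = 1⊕0⊕0⊕1⊕1⊕1⊕1⊕0⊕0⊕1⊕0⊕0⊕1⊕1⊕1 = 1
p4 (pos 4,5,6,7,12,13,14,15,20,21,22,23,28,29,30,31): XOR of data positions = 1⊕0⊕0⊕0⊕1⊕1⊕1⊕0⊕0⊕1⊕0⊕0⊕1⊕1⊕1 = 0
p8 (pos 8,9,10,11,12,13,14,15,24,25,26,27,28,29,30,31): XOR of data positions = 0⊕1⊕1⊕0⊕1⊕1⊕1⊕1⊕0⊕0⊕1⊕0⊕1⊕1⊕1 = 0
p16 (pos 16,17,18,19,20,21,22,23,24,25,26,27,28,29,30,31): XOR of data positions = 0⊕0⊕0⊕0⊕0⊕1⊕0⊕1⊕0⊕0⊕1⊕0⊕1⊕1⊕1 = 0
Codeword: 0110100001101110000001010010111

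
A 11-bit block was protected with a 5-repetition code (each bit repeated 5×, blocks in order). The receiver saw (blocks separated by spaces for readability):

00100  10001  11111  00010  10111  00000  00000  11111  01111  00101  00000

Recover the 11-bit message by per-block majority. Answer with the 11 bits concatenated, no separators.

00101001100

Block 1 (00100): 1 one → 0
Block 2 (10001): 2 ones → 0
Block 3 (11111): 5 ones → 1
Block 4 (00010): 1 one → 0
Block 5 (10111): 4 ones → 1
Block 6 (00000): 0 ones → 0
Block 7 (00000): 0 ones → 0
Block 8 (11111): 5 ones → 1
Block 9 (01111): 4 ones → 1
Block 10 (00101): 2 ones → 0
Block 11 (00000): 0 ones → 0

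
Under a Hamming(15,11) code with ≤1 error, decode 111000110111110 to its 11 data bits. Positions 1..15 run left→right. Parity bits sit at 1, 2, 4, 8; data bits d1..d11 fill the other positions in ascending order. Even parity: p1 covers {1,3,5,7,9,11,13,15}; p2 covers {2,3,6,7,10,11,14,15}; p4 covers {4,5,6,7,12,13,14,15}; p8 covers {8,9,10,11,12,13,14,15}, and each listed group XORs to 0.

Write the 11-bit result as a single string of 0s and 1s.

10010111110

s1 (pos 1,3,5,7,9,11,13,15): 1⊕1⊕0⊕1⊕0⊕1⊕1⊕0 = 1
s2 (pos 2,3,6,7,10,11,14,15): 1⊕1⊕0⊕1⊕1⊕1⊕1⊕0 = 0
s4 (pos 4,5,6,7,12,13,14,15): 0⊕0⊕0⊕1⊕1⊕1⊕1⊕0 = 0
s8 (pos 8,9,10,11,12,13,14,15): 1⊕0⊕1⊕1⊕1⊕1⊕1⊕0 = 0
Syndrome s8…s1 = 0001 → error at position 1.
Flip position 1: 111000110111110 → 011000110111110
Read data bits from positions 3,5,6,7,9,10,11,12,13,14,15: 10010111110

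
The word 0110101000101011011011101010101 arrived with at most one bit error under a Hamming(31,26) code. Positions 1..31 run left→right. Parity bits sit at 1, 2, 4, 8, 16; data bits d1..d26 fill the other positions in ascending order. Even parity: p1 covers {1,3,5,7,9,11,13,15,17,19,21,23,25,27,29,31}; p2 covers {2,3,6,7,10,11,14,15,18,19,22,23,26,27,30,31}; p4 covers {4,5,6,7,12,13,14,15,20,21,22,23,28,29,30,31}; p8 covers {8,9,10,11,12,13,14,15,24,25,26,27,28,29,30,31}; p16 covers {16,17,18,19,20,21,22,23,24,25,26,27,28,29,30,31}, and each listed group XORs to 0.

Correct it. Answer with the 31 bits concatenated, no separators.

0110101000101001011011101010101

s1 (pos 1,3,5,7,9,11,13,15,17,19,21,23,25,27,29,31): 0⊕1⊕1⊕1⊕0⊕1⊕1⊕1⊕0⊕1⊕1⊕1⊕1⊕1⊕1⊕1 = 1
s2 (pos 2,3,6,7,10,11,14,15,18,19,22,23,26,27,30,31): 1⊕1⊕0⊕1⊕0⊕1⊕0⊕1⊕1⊕1⊕1⊕1⊕0⊕1⊕0⊕1 = 1
s4 (pos 4,5,6,7,12,13,14,15,20,21,22,23,28,29,30,31): 0⊕1⊕0⊕1⊕0⊕1⊕0⊕1⊕0⊕1⊕1⊕1⊕0⊕1⊕0⊕1 = 1
s8 (pos 8,9,10,11,12,13,14,15,24,25,26,27,28,29,30,31): 0⊕0⊕0⊕1⊕0⊕1⊕0⊕1⊕0⊕1⊕0⊕1⊕0⊕1⊕0⊕1 = 1
s16 (pos 16,17,18,19,20,21,22,23,24,25,26,27,28,29,30,31): 1⊕0⊕1⊕1⊕0⊕1⊕1⊕1⊕0⊕1⊕0⊕1⊕0⊕1⊕0⊕1 = 0
Syndrome s16…s1 = 01111 → error at position 15.
Flip position 15: 0110101000101011011011101010101 → 0110101000101001011011101010101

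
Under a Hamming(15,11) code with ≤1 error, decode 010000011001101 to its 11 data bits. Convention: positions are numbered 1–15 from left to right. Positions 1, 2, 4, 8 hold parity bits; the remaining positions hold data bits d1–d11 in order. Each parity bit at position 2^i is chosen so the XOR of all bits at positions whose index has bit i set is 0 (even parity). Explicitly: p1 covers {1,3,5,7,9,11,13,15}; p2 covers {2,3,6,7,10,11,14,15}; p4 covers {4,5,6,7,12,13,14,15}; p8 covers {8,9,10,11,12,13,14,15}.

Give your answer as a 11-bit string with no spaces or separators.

s1 (pos 1,3,5,7,9,11,13,15): 0⊕0⊕0⊕0⊕1⊕0⊕1⊕1 = 1
s2 (pos 2,3,6,7,10,11,14,15): 1⊕0⊕0⊕0⊕0⊕0⊕0⊕1 = 0
s4 (pos 4,5,6,7,12,13,14,15): 0⊕0⊕0⊕0⊕1⊕1⊕0⊕1 = 1
s8 (pos 8,9,10,11,12,13,14,15): 1⊕1⊕0⊕0⊕1⊕1⊕0⊕1 = 1
Syndrome s8…s1 = 1101 → error at position 13.
Flip position 13: 010000011001101 → 010000011001001
Read data bits from positions 3,5,6,7,9,10,11,12,13,14,15: 00001001001

00001001001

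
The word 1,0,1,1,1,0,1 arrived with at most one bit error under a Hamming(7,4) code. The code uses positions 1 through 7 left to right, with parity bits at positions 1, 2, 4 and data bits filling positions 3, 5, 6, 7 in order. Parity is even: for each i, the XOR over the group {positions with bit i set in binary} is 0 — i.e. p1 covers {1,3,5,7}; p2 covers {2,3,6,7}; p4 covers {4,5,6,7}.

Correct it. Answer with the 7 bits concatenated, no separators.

1010101

s1 (pos 1,3,5,7): 1⊕1⊕1⊕1 = 0
s2 (pos 2,3,6,7): 0⊕1⊕0⊕1 = 0
s4 (pos 4,5,6,7): 1⊕1⊕0⊕1 = 1
Syndrome s4…s1 = 100 → error at position 4.
Flip position 4: 1011101 → 1010101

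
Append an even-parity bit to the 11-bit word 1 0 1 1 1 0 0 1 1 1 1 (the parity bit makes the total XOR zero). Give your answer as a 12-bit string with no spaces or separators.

101110011110

XOR of the 11 data bits: 1⊕0⊕1⊕1⊕1⊕0⊕0⊕1⊕1⊕1⊕1 = 0
Parity bit = 0 (so all 12 bits XOR to 0).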